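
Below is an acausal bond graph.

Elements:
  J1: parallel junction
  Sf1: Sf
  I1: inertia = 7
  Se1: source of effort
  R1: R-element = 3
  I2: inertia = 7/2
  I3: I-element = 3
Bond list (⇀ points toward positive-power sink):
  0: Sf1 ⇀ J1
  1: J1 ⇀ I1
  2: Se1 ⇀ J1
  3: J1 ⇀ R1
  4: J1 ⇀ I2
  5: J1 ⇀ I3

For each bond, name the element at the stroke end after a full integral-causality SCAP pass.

β0 |Sf1
β1 |I1
β2 |J1
β3 |R1
β4 |I2
β5 |I3

b0 stroke at Sf1  (Sf1: flow source, stroke at near end)
b2 stroke at J1  (source Se1 imposes e)
b1 stroke at I1  (J1: bond 2 brought effort, rest push out)
b3 stroke at R1  (J1: bond 2 brought effort, rest push out)
b4 stroke at I2  (0-jn J1 has e-setter on 2)
b5 stroke at I3  (J1 effort already set via bond 2)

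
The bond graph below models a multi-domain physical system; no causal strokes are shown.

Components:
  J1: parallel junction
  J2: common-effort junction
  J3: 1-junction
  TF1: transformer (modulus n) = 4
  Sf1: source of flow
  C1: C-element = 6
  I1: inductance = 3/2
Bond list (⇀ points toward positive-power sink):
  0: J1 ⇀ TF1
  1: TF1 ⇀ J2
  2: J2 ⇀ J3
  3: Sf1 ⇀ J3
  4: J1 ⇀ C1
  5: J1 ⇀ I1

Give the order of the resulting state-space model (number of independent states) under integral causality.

#3 |Sf1  (Sf1 (Sf) sets flow on bond)
#2 |J3  (1-jn J3 has f-setter on 3)
#1 |J2  (closing 0-jn rule on J2)
#0 |TF1  (TF1: transformer flips bond 1)
#4 |J1  (C1: C, integral causality)
#5 |I1  (0-jn J1 has e-setter on 4)

2  (C1, I1 all integral)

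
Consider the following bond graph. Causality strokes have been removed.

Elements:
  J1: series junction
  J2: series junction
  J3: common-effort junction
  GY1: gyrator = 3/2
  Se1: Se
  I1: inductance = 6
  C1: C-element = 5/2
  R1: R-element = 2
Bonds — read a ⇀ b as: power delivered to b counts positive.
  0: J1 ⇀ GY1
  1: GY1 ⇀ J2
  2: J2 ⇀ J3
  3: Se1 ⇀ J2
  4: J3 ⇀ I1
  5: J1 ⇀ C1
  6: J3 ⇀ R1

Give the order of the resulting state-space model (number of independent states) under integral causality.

2  (C1, I1 all integral)

b3 →J2  (source Se1 imposes e)
b4 →I1  (prefer integral on I1)
b5 →J1  (C1: C, integral causality)
b0 →GY1  (only one flow-in slot at J1)
b1 →GY1  (GY1: gyrator matches bond 0)
b2 →J2  (1-jn J2 has f-setter on 1)
b6 →J3  (J3: last free bond brings effort in)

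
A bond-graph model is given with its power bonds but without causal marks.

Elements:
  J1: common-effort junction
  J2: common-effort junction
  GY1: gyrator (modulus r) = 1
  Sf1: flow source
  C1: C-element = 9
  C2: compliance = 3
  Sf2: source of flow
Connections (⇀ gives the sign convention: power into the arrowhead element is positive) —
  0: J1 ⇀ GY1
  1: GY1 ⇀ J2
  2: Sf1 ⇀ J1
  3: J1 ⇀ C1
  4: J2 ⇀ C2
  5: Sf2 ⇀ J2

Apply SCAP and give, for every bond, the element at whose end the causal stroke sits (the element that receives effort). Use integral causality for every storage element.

bond 0 →GY1
bond 1 →GY1
bond 2 →Sf1
bond 3 →J1
bond 4 →J2
bond 5 →Sf2

β2 stroke→Sf1  (Sf1 fixes flow; stroke at Sf1)
β5 stroke→Sf2  (Sf2: flow source, stroke at near end)
β3 stroke→J1  (C1 outputs effort q/C1)
β0 stroke→GY1  (J1: bond 3 brought effort, rest push out)
β1 stroke→GY1  (through GY1, causality inverts; strokes same side of GY1)
β4 stroke→J2  (only one effort-in slot at J2)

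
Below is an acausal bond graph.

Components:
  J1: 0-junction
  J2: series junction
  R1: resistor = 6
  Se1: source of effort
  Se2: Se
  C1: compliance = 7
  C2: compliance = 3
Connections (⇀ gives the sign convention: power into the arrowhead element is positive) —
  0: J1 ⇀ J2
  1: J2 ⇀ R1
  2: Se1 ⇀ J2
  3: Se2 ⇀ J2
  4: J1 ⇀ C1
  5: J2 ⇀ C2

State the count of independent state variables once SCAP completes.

b2 →J2  (Se1 (Se) sets effort on bond)
b3 →J2  (source Se2 imposes e)
b4 →J1  (C1: C, integral causality)
b0 →J2  (0-jn J1 has e-setter on 4)
b5 →J2  (prefer integral on C2)
b1 →R1  (J2: last free bond brings flow in)

2  (C1, C2 all integral)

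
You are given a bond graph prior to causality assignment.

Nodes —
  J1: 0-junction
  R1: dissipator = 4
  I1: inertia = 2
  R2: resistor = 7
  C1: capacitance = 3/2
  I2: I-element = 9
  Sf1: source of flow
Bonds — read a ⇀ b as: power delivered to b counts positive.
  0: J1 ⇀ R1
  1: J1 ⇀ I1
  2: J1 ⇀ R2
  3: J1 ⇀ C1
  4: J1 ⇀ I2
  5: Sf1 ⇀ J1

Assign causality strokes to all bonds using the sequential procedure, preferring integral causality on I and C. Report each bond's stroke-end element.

b5 →Sf1  (source Sf1 imposes f)
b1 →I1  (I1: I, integral causality)
b3 →J1  (C1 outputs effort q/C1)
b0 →R1  (0-jn J1 has e-setter on 3)
b2 →R2  (0-jn J1 has e-setter on 3)
b4 →I2  (J1: bond 3 brought effort, rest push out)

β0 stroke at R1
β1 stroke at I1
β2 stroke at R2
β3 stroke at J1
β4 stroke at I2
β5 stroke at Sf1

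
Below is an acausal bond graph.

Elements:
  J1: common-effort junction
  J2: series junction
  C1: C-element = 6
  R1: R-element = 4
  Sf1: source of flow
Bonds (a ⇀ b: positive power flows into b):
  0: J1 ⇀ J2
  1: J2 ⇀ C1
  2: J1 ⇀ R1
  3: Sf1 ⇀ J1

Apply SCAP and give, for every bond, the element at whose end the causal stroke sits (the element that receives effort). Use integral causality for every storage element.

β0 →J1
β1 →J2
β2 →R1
β3 →Sf1

bond 3 |Sf1  (Sf1 (Sf) sets flow on bond)
bond 1 |J2  (C1 integral (e out))
bond 0 |J1  (only one flow-in slot at J2)
bond 2 |R1  (J1: bond 0 brought effort, rest push out)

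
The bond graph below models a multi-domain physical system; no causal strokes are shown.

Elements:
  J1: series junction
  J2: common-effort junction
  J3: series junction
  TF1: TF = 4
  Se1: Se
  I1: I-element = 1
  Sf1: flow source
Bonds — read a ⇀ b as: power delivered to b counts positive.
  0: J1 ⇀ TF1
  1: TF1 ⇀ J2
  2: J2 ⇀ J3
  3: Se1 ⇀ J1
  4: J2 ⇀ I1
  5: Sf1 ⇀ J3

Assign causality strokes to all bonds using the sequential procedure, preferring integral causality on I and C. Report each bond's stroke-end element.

bond 0 stroke→TF1
bond 1 stroke→J2
bond 2 stroke→J3
bond 3 stroke→J1
bond 4 stroke→I1
bond 5 stroke→Sf1

β3 →J1  (Se1 fixes effort; stroke away)
β5 →Sf1  (Sf1 fixes flow; stroke at Sf1)
β0 →TF1  (closing 1-jn rule on J1)
β2 →J3  (J3 flow already set via bond 5)
β1 →J2  (through TF1, causality passes straight; one stroke at TF1)
β4 →I1  (J2: bond 1 brought effort, rest push out)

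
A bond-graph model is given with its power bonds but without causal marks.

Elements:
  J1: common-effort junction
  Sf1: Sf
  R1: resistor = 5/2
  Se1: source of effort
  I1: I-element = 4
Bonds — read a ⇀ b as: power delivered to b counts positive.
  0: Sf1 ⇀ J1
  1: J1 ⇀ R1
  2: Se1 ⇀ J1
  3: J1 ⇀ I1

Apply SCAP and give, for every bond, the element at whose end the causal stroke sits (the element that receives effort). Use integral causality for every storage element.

bond 0 stroke at Sf1
bond 1 stroke at R1
bond 2 stroke at J1
bond 3 stroke at I1

#0 stroke at Sf1  (Sf1: flow source, stroke at near end)
#2 stroke at J1  (Se1 fixes effort; stroke away)
#1 stroke at R1  (J1 effort already set via bond 2)
#3 stroke at I1  (0-jn J1 has e-setter on 2)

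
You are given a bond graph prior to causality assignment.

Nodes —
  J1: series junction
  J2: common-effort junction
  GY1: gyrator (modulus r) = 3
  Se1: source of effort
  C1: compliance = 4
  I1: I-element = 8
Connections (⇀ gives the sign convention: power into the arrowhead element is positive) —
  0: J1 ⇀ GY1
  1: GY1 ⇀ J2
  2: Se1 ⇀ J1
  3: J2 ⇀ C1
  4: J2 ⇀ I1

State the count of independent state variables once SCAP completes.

2  (C1, I1 all integral)

bond 2 stroke→J1  (Se1 fixes effort; stroke away)
bond 0 stroke→GY1  (only one flow-in slot at J1)
bond 1 stroke→GY1  (GY1 both-in/both-out from 0)
bond 3 stroke→J2  (prefer integral on C1)
bond 4 stroke→I1  (J2: bond 3 brought effort, rest push out)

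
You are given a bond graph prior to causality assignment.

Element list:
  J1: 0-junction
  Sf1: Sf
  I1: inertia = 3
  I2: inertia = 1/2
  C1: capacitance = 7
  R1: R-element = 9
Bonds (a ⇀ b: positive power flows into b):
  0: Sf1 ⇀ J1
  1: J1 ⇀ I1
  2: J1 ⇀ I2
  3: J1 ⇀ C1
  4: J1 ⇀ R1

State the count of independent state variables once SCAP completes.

3  (C1, I1, I2 all integral)

bond 0 stroke at Sf1  (Sf1 (Sf) sets flow on bond)
bond 1 stroke at I1  (prefer integral on I1)
bond 2 stroke at I2  (prefer integral on I2)
bond 3 stroke at J1  (prefer integral on C1)
bond 4 stroke at R1  (J1 effort already set via bond 3)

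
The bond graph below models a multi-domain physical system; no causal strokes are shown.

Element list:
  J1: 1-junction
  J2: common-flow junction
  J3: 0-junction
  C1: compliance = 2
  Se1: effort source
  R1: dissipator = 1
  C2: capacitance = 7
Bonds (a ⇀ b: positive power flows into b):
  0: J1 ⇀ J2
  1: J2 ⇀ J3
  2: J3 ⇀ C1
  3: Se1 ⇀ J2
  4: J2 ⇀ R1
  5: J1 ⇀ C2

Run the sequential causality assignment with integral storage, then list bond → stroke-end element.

#0 →J2
#1 →J2
#2 →J3
#3 →J2
#4 →R1
#5 →J1

bond 3 stroke→J2  (Se1: effort source, stroke at far end)
bond 2 stroke→J3  (prefer integral on C1)
bond 1 stroke→J2  (common-e at J3 fixed by 2)
bond 5 stroke→J1  (C2 integral (e out))
bond 0 stroke→J2  (J1 needs exactly one f-in)
bond 4 stroke→R1  (closing 1-jn rule on J2)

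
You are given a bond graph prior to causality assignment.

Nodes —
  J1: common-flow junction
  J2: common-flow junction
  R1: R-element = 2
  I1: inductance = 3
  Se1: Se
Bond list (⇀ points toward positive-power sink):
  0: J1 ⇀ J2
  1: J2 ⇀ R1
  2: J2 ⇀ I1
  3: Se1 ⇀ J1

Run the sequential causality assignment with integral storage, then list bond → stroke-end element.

#3 stroke→J1  (Se1: effort source, stroke at far end)
#0 stroke→J2  (J1 needs exactly one f-in)
#2 stroke→I1  (prefer integral on I1)
#1 stroke→J2  (J2: bond 2 brought flow, rest push out)

bond 0 →J2
bond 1 →J2
bond 2 →I1
bond 3 →J1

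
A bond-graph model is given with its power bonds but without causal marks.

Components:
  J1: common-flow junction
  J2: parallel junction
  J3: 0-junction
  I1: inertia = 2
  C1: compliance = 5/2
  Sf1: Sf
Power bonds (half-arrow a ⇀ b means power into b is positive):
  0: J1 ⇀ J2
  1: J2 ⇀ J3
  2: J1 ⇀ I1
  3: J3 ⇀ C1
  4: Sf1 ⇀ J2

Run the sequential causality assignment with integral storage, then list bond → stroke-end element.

b4 →Sf1  (Sf1: flow source, stroke at near end)
b2 →I1  (prefer integral on I1)
b0 →J1  (1-jn J1 has f-setter on 2)
b1 →J2  (J2 needs exactly one e-in)
b3 →J3  (closing 0-jn rule on J3)

#0 →J1
#1 →J2
#2 →I1
#3 →J3
#4 →Sf1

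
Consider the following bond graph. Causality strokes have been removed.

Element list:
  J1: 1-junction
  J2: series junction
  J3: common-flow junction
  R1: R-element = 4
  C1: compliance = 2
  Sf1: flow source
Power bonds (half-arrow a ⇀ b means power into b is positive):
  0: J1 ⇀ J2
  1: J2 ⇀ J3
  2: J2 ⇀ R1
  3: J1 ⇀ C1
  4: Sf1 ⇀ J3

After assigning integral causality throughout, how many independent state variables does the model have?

1  (C1 all integral)

b4 stroke at Sf1  (Sf1 (Sf) sets flow on bond)
b1 stroke at J3  (1-jn J3 has f-setter on 4)
b0 stroke at J2  (1-jn J2 has f-setter on 1)
b2 stroke at J2  (common-f at J2 fixed by 1)
b3 stroke at J1  (J1: bond 0 brought flow, rest push out)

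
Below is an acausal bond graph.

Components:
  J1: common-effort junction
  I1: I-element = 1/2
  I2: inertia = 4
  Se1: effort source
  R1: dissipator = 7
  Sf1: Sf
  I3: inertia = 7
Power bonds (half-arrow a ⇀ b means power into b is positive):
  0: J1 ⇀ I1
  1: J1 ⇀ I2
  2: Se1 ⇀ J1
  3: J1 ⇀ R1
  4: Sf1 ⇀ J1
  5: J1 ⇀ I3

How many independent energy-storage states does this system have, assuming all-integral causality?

#2 →J1  (source Se1 imposes e)
#4 →Sf1  (Sf1 fixes flow; stroke at Sf1)
#0 →I1  (common-e at J1 fixed by 2)
#1 →I2  (common-e at J1 fixed by 2)
#3 →R1  (J1 effort already set via bond 2)
#5 →I3  (common-e at J1 fixed by 2)

3  (I1, I2, I3 all integral)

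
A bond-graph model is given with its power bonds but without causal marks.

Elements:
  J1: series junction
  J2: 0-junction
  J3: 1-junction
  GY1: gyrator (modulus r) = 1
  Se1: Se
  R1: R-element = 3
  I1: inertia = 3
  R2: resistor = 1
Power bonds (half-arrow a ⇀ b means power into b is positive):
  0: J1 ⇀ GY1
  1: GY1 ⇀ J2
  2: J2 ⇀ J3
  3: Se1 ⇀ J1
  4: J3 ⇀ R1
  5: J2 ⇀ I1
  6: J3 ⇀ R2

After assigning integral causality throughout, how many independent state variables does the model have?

b3 stroke→J1  (Se1: effort source, stroke at far end)
b0 stroke→GY1  (J1: last free bond brings flow in)
b1 stroke→GY1  (GY1 both-in/both-out from 0)
b5 stroke→I1  (I1 outputs flow p/I1)
b2 stroke→J2  (J2 needs exactly one e-in)
b4 stroke→J3  (J3 flow already set via bond 2)
b6 stroke→J3  (J3 flow already set via bond 2)

1  (I1 all integral)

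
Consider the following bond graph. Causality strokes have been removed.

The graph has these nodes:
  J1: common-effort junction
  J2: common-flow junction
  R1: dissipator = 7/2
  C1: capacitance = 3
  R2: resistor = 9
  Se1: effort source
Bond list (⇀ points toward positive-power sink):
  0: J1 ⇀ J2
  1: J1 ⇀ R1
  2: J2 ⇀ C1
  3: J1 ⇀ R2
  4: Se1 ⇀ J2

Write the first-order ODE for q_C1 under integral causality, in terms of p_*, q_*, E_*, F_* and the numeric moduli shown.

dq_C1/dt = 25*E_Se1/63 - 25*q_C1/189

β4 |J2  (Se1: effort source, stroke at far end)
β2 |J2  (C1 integral (e out))
β0 |J1  (closing 1-jn rule on J2)
β1 |R1  (J1 effort already set via bond 0)
β3 |R2  (J1: bond 0 brought effort, rest push out)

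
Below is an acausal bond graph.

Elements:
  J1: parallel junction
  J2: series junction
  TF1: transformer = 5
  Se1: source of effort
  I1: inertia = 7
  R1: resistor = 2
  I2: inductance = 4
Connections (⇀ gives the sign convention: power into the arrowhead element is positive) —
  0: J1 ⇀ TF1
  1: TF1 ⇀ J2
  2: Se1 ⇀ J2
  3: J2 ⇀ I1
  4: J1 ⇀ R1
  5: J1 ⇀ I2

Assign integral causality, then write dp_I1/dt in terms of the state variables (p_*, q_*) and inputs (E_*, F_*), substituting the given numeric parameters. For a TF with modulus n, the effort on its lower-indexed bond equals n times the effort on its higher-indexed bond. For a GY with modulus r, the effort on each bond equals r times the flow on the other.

β2 →J2  (Se1: effort source, stroke at far end)
β3 →I1  (I1 outputs flow p/I1)
β1 →J2  (common-f at J2 fixed by 3)
β0 →TF1  (TF1 one-in-one-out from 1)
β5 →I2  (prefer integral on I2)
β4 →J1  (only one effort-in slot at J1)

dp_I1/dt = E_Se1 - 2*p_I1/175 - p_I2/10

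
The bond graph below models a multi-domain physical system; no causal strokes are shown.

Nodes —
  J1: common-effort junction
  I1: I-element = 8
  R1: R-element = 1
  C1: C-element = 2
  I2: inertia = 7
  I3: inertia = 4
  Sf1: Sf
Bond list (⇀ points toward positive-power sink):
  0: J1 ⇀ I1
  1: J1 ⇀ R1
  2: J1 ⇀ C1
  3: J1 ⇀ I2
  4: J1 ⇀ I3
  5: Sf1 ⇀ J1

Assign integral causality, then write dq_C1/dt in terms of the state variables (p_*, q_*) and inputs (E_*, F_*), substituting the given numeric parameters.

dq_C1/dt = F_Sf1 - p_I1/8 - p_I2/7 - p_I3/4 - q_C1/2

β5 |Sf1  (Sf1: flow source, stroke at near end)
β0 |I1  (I1: I, integral causality)
β2 |J1  (C1: C, integral causality)
β1 |R1  (0-jn J1 has e-setter on 2)
β3 |I2  (J1: bond 2 brought effort, rest push out)
β4 |I3  (J1 effort already set via bond 2)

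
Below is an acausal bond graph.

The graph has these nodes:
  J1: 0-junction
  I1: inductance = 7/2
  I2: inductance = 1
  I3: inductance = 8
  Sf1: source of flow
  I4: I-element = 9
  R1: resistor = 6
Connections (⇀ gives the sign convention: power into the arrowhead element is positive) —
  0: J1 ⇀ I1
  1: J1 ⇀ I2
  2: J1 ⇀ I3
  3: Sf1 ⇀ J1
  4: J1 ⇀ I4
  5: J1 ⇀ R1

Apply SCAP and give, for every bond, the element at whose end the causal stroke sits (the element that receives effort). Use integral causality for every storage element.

#0 stroke→I1
#1 stroke→I2
#2 stroke→I3
#3 stroke→Sf1
#4 stroke→I4
#5 stroke→J1

β3 stroke→Sf1  (Sf1: flow source, stroke at near end)
β0 stroke→I1  (I1 integral (f out))
β1 stroke→I2  (I2 outputs flow p/I2)
β2 stroke→I3  (I3 outputs flow p/I3)
β4 stroke→I4  (prefer integral on I4)
β5 stroke→J1  (J1: last free bond brings effort in)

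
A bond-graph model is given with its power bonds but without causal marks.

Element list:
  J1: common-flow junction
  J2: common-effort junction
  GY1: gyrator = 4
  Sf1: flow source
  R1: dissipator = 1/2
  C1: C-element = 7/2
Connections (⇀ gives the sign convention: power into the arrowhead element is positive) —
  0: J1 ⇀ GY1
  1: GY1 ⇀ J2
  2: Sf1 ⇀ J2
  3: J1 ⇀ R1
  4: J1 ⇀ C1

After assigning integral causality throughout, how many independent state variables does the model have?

β2 →Sf1  (Sf1 (Sf) sets flow on bond)
β1 →J2  (only one effort-in slot at J2)
β0 →J1  (GY1 both-in/both-out from 1)
β4 →J1  (prefer integral on C1)
β3 →R1  (J1: last free bond brings flow in)

1  (C1 all integral)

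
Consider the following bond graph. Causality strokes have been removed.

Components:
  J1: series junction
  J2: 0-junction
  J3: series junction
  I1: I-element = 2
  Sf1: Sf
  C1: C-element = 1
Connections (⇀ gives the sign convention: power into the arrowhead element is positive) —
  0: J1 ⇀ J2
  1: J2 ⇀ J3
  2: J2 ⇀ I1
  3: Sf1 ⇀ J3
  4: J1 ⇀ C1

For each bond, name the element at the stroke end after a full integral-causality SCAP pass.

b0 |J2
b1 |J3
b2 |I1
b3 |Sf1
b4 |J1

bond 3 |Sf1  (Sf1 (Sf) sets flow on bond)
bond 1 |J3  (1-jn J3 has f-setter on 3)
bond 2 |I1  (I1 integral (f out))
bond 0 |J2  (only one effort-in slot at J2)
bond 4 |J1  (common-f at J1 fixed by 0)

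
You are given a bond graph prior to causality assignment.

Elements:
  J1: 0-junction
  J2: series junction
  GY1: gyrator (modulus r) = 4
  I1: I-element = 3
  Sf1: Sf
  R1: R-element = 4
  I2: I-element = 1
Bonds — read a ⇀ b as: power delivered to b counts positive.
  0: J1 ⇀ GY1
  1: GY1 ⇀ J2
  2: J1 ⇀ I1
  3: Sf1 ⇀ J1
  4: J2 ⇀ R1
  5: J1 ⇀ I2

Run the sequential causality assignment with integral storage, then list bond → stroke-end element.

b3 →Sf1  (Sf1: flow source, stroke at near end)
b2 →I1  (I1 outputs flow p/I1)
b5 →I2  (I2: I, integral causality)
b0 →J1  (J1: last free bond brings effort in)
b1 →J2  (GY GY1: same side as bond 0)
b4 →R1  (J2: last free bond brings flow in)

bond 0 |J1
bond 1 |J2
bond 2 |I1
bond 3 |Sf1
bond 4 |R1
bond 5 |I2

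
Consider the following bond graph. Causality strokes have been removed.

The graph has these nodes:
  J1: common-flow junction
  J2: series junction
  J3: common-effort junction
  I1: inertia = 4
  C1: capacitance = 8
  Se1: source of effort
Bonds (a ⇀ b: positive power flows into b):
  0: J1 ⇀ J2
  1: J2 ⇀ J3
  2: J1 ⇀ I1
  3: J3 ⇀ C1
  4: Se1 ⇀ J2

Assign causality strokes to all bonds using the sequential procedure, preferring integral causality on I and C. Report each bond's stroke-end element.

b0 stroke→J1
b1 stroke→J2
b2 stroke→I1
b3 stroke→J3
b4 stroke→J2

β4 →J2  (Se1 (Se) sets effort on bond)
β2 →I1  (I1 outputs flow p/I1)
β0 →J1  (J1: bond 2 brought flow, rest push out)
β1 →J2  (J2: bond 0 brought flow, rest push out)
β3 →J3  (only one effort-in slot at J3)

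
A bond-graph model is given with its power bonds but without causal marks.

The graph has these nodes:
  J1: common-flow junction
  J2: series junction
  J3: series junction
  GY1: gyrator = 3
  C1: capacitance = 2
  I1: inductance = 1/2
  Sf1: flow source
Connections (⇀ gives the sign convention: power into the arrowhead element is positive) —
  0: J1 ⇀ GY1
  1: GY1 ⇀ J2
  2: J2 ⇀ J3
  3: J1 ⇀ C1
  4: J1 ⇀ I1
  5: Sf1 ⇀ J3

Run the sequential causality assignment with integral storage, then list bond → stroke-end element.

#5 |Sf1  (Sf1: flow source, stroke at near end)
#2 |J3  (1-jn J3 has f-setter on 5)
#1 |J2  (common-f at J2 fixed by 2)
#0 |J1  (GY GY1: same side as bond 1)
#3 |J1  (C1: C, integral causality)
#4 |I1  (only one flow-in slot at J1)

bond 0 stroke at J1
bond 1 stroke at J2
bond 2 stroke at J3
bond 3 stroke at J1
bond 4 stroke at I1
bond 5 stroke at Sf1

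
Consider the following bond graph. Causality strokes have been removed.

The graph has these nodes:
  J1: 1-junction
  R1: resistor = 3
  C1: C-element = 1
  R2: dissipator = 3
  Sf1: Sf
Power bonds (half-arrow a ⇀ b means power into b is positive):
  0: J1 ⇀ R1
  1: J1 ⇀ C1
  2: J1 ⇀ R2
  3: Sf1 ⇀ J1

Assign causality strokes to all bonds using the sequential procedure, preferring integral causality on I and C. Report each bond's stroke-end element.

#3 stroke at Sf1  (Sf1 (Sf) sets flow on bond)
#0 stroke at J1  (1-jn J1 has f-setter on 3)
#1 stroke at J1  (J1: bond 3 brought flow, rest push out)
#2 stroke at J1  (1-jn J1 has f-setter on 3)

β0 stroke→J1
β1 stroke→J1
β2 stroke→J1
β3 stroke→Sf1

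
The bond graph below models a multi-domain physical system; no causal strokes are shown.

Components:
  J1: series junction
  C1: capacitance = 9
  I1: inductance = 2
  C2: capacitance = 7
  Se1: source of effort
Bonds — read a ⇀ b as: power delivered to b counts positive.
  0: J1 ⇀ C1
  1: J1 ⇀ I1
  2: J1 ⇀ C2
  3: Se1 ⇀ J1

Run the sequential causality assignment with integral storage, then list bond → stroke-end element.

b3 |J1  (source Se1 imposes e)
b0 |J1  (C1: C, integral causality)
b1 |I1  (I1 integral (f out))
b2 |J1  (1-jn J1 has f-setter on 1)

#0 |J1
#1 |I1
#2 |J1
#3 |J1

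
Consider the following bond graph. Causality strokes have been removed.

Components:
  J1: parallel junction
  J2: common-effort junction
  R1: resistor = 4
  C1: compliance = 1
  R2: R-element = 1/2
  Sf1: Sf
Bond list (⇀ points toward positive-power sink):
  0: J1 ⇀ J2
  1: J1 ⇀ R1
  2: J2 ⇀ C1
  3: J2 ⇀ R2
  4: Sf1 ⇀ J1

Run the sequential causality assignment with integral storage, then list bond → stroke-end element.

bond 0 stroke→J1
bond 1 stroke→R1
bond 2 stroke→J2
bond 3 stroke→R2
bond 4 stroke→Sf1

b4 |Sf1  (source Sf1 imposes f)
b2 |J2  (prefer integral on C1)
b0 |J1  (common-e at J2 fixed by 2)
b3 |R2  (0-jn J2 has e-setter on 2)
b1 |R1  (0-jn J1 has e-setter on 0)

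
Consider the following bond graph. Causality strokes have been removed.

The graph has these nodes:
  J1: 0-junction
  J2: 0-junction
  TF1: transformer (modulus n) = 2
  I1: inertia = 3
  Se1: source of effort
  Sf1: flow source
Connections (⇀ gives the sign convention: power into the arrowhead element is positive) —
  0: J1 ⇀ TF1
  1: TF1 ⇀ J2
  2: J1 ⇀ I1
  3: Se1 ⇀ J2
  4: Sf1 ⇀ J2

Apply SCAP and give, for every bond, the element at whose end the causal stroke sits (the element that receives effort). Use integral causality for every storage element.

#0 stroke→J1
#1 stroke→TF1
#2 stroke→I1
#3 stroke→J2
#4 stroke→Sf1

β3 stroke→J2  (source Se1 imposes e)
β4 stroke→Sf1  (Sf1: flow source, stroke at near end)
β1 stroke→TF1  (J2 effort already set via bond 3)
β0 stroke→J1  (TF1: transformer flips bond 1)
β2 stroke→I1  (J1 effort already set via bond 0)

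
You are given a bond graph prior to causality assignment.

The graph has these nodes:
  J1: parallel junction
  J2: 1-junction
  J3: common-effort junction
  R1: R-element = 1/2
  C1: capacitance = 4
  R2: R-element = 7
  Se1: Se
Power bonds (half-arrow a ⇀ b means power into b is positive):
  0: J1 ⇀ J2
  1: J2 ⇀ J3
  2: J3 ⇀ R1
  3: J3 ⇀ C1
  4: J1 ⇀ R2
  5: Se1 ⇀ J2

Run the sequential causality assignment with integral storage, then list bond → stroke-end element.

#0 →J1
#1 →J2
#2 →R1
#3 →J3
#4 →R2
#5 →J2

#5 →J2  (Se1 fixes effort; stroke away)
#3 →J3  (C1: C, integral causality)
#1 →J2  (J3: bond 3 brought effort, rest push out)
#2 →R1  (common-e at J3 fixed by 3)
#0 →J1  (closing 1-jn rule on J2)
#4 →R2  (J1 effort already set via bond 0)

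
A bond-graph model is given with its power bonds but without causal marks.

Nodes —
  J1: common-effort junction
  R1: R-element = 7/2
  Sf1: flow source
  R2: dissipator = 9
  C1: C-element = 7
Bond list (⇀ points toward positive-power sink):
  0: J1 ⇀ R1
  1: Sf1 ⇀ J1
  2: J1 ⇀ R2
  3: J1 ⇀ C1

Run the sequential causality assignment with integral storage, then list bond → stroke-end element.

β1 |Sf1  (source Sf1 imposes f)
β3 |J1  (C1 integral (e out))
β0 |R1  (common-e at J1 fixed by 3)
β2 |R2  (0-jn J1 has e-setter on 3)

#0 →R1
#1 →Sf1
#2 →R2
#3 →J1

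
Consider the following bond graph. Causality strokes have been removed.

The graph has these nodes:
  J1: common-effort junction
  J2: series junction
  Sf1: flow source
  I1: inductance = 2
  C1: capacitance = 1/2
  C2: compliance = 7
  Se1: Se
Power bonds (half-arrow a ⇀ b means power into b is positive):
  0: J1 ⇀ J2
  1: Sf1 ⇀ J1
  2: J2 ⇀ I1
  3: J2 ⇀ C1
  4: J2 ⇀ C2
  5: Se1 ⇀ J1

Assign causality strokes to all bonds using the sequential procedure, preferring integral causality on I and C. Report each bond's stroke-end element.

#0 →J2
#1 →Sf1
#2 →I1
#3 →J2
#4 →J2
#5 →J1

β1 |Sf1  (Sf1: flow source, stroke at near end)
β5 |J1  (Se1 fixes effort; stroke away)
β0 |J2  (0-jn J1 has e-setter on 5)
β2 |I1  (prefer integral on I1)
β3 |J2  (1-jn J2 has f-setter on 2)
β4 |J2  (J2: bond 2 brought flow, rest push out)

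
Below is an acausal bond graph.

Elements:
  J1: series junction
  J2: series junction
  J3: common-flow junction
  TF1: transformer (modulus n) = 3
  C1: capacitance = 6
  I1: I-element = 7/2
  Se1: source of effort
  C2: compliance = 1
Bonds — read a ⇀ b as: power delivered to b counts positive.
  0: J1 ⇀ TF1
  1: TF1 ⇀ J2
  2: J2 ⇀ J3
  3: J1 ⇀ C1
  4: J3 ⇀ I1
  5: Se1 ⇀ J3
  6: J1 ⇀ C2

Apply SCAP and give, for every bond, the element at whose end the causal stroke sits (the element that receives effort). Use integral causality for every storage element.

b0 stroke→TF1
b1 stroke→J2
b2 stroke→J3
b3 stroke→J1
b4 stroke→I1
b5 stroke→J3
b6 stroke→J1

β5 →J3  (source Se1 imposes e)
β3 →J1  (prefer integral on C1)
β4 →I1  (prefer integral on I1)
β2 →J3  (1-jn J3 has f-setter on 4)
β1 →J2  (common-f at J2 fixed by 2)
β0 →TF1  (through TF1, causality passes straight; one stroke at TF1)
β6 →J1  (J1 flow already set via bond 0)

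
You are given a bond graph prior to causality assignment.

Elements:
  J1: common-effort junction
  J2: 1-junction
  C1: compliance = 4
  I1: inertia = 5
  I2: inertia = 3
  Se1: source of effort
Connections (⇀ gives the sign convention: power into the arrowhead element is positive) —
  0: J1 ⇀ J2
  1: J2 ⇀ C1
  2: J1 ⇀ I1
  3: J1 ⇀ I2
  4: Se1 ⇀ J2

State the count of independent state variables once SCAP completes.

3  (C1, I1, I2 all integral)

b4 |J2  (Se1 fixes effort; stroke away)
b1 |J2  (C1 outputs effort q/C1)
b0 |J1  (J2 needs exactly one f-in)
b2 |I1  (J1: bond 0 brought effort, rest push out)
b3 |I2  (0-jn J1 has e-setter on 0)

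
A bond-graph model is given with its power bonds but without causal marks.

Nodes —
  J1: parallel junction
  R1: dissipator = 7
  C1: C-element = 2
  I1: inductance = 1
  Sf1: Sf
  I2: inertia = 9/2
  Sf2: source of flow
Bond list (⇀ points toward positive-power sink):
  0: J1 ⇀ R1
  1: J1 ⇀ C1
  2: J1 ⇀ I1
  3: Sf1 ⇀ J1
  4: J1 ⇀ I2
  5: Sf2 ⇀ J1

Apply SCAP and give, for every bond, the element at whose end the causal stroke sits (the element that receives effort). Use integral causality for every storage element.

β3 →Sf1  (Sf1 (Sf) sets flow on bond)
β5 →Sf2  (Sf2: flow source, stroke at near end)
β1 →J1  (prefer integral on C1)
β0 →R1  (J1: bond 1 brought effort, rest push out)
β2 →I1  (J1 effort already set via bond 1)
β4 →I2  (J1 effort already set via bond 1)

#0 stroke→R1
#1 stroke→J1
#2 stroke→I1
#3 stroke→Sf1
#4 stroke→I2
#5 stroke→Sf2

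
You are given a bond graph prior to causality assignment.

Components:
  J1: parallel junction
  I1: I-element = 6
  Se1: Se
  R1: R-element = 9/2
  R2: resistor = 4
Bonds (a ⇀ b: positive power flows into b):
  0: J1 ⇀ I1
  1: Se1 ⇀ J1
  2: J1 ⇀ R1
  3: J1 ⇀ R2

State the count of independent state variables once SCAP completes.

1  (I1 all integral)

#1 stroke at J1  (source Se1 imposes e)
#0 stroke at I1  (J1: bond 1 brought effort, rest push out)
#2 stroke at R1  (common-e at J1 fixed by 1)
#3 stroke at R2  (J1 effort already set via bond 1)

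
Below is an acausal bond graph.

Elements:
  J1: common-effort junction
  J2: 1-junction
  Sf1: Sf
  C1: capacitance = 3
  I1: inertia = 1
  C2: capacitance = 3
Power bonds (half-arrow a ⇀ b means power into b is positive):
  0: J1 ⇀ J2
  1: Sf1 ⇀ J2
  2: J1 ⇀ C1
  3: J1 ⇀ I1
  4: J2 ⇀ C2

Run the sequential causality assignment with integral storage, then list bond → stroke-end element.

#1 stroke→Sf1  (Sf1 (Sf) sets flow on bond)
#0 stroke→J2  (common-f at J2 fixed by 1)
#4 stroke→J2  (J2 flow already set via bond 1)
#2 stroke→J1  (C1: C, integral causality)
#3 stroke→I1  (J1 effort already set via bond 2)

bond 0 stroke at J2
bond 1 stroke at Sf1
bond 2 stroke at J1
bond 3 stroke at I1
bond 4 stroke at J2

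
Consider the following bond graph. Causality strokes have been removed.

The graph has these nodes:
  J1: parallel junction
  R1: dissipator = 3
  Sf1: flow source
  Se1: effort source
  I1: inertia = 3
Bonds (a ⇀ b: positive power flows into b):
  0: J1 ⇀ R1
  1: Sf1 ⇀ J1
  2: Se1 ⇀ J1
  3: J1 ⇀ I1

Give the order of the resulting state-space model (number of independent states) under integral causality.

1  (I1 all integral)

#1 stroke at Sf1  (source Sf1 imposes f)
#2 stroke at J1  (Se1 fixes effort; stroke away)
#0 stroke at R1  (common-e at J1 fixed by 2)
#3 stroke at I1  (common-e at J1 fixed by 2)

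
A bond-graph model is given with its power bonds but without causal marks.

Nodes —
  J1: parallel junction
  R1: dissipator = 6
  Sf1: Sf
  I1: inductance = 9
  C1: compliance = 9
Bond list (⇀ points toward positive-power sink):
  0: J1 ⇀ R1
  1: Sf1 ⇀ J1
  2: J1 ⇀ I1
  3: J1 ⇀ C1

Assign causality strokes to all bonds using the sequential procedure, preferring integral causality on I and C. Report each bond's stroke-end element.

bond 0 →R1
bond 1 →Sf1
bond 2 →I1
bond 3 →J1

β1 stroke at Sf1  (source Sf1 imposes f)
β2 stroke at I1  (I1: I, integral causality)
β3 stroke at J1  (C1 integral (e out))
β0 stroke at R1  (J1 effort already set via bond 3)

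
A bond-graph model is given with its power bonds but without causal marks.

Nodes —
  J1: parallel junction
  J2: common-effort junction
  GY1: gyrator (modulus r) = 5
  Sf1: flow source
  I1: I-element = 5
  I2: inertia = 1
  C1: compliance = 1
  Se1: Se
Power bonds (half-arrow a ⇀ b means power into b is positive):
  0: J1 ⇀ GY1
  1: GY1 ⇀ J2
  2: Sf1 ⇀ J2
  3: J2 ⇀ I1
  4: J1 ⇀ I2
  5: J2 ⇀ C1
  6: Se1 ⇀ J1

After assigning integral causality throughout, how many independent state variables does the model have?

bond 2 →Sf1  (source Sf1 imposes f)
bond 6 →J1  (Se1 (Se) sets effort on bond)
bond 0 →GY1  (common-e at J1 fixed by 6)
bond 4 →I2  (J1 effort already set via bond 6)
bond 1 →GY1  (GY1: gyrator matches bond 0)
bond 3 →I1  (I1 integral (f out))
bond 5 →J2  (J2 needs exactly one e-in)

3  (C1, I1, I2 all integral)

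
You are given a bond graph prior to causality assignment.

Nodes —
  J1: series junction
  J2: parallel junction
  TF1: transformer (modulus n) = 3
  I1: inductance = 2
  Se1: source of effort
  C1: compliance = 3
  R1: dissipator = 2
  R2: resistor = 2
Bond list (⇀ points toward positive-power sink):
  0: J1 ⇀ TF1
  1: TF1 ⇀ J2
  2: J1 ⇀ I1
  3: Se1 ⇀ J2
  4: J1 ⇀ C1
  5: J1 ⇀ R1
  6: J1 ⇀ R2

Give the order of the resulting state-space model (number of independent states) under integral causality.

2  (C1, I1 all integral)

b3 stroke→J2  (Se1 (Se) sets effort on bond)
b1 stroke→TF1  (J2: bond 3 brought effort, rest push out)
b0 stroke→J1  (TF TF1: opposite of bond 1)
b2 stroke→I1  (I1 outputs flow p/I1)
b4 stroke→J1  (1-jn J1 has f-setter on 2)
b5 stroke→J1  (common-f at J1 fixed by 2)
b6 stroke→J1  (J1 flow already set via bond 2)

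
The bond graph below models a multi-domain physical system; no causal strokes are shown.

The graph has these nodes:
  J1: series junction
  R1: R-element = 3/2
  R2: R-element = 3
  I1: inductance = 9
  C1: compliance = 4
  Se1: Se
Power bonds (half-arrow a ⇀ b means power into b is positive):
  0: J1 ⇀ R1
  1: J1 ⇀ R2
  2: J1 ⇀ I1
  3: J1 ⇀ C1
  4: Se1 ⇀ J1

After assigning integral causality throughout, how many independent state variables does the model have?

b4 |J1  (source Se1 imposes e)
b2 |I1  (prefer integral on I1)
b0 |J1  (common-f at J1 fixed by 2)
b1 |J1  (J1: bond 2 brought flow, rest push out)
b3 |J1  (common-f at J1 fixed by 2)

2  (C1, I1 all integral)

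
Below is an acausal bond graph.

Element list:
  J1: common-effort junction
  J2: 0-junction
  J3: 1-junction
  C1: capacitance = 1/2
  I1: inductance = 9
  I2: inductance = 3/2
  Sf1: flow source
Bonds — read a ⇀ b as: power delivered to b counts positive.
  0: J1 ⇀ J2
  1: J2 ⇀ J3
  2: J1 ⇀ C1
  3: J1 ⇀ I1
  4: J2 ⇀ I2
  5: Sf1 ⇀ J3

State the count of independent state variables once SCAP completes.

3  (C1, I1, I2 all integral)

bond 5 |Sf1  (source Sf1 imposes f)
bond 1 |J3  (1-jn J3 has f-setter on 5)
bond 2 |J1  (C1 outputs effort q/C1)
bond 0 |J2  (common-e at J1 fixed by 2)
bond 3 |I1  (common-e at J1 fixed by 2)
bond 4 |I2  (common-e at J2 fixed by 0)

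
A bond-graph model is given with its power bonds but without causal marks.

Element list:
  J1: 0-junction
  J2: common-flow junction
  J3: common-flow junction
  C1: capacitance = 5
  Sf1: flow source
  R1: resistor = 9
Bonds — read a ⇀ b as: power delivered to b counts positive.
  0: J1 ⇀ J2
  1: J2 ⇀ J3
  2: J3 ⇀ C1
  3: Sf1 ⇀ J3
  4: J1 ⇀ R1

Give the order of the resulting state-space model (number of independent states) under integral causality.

1  (C1 all integral)

#3 stroke at Sf1  (Sf1 (Sf) sets flow on bond)
#1 stroke at J3  (1-jn J3 has f-setter on 3)
#2 stroke at J3  (common-f at J3 fixed by 3)
#0 stroke at J2  (J2 flow already set via bond 1)
#4 stroke at J1  (closing 0-jn rule on J1)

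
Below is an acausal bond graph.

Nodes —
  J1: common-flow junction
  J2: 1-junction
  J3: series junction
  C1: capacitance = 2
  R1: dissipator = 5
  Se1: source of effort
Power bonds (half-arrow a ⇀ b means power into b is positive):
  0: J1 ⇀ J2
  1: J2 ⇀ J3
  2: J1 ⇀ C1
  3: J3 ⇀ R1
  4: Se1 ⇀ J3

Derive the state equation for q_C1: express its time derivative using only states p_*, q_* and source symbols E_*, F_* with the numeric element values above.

#4 |J3  (Se1: effort source, stroke at far end)
#2 |J1  (C1 outputs effort q/C1)
#0 |J2  (closing 1-jn rule on J1)
#1 |J3  (only one flow-in slot at J2)
#3 |R1  (J3: last free bond brings flow in)

dq_C1/dt = E_Se1/5 - q_C1/10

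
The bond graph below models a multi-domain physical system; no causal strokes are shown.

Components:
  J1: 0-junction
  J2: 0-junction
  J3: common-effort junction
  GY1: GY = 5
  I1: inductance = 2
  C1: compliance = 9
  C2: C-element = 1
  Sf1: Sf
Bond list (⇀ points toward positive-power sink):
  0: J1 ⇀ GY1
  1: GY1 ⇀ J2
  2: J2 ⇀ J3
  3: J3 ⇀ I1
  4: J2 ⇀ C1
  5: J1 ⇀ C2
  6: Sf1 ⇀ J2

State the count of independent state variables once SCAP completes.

b6 |Sf1  (Sf1: flow source, stroke at near end)
b3 |I1  (I1 integral (f out))
b2 |J3  (J3: last free bond brings effort in)
b4 |J2  (C1: C, integral causality)
b1 |GY1  (0-jn J2 has e-setter on 4)
b0 |GY1  (GY1 both-in/both-out from 1)
b5 |J1  (closing 0-jn rule on J1)

3  (C1, C2, I1 all integral)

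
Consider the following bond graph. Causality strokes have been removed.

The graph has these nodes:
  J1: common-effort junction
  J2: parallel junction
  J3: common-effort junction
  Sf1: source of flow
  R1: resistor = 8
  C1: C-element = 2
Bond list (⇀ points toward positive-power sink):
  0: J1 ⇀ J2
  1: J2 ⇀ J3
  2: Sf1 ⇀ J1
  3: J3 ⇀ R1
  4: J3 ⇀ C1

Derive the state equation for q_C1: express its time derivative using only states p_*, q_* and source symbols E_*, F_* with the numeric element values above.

dq_C1/dt = F_Sf1 - q_C1/16

β2 stroke→Sf1  (Sf1 (Sf) sets flow on bond)
β0 stroke→J1  (closing 0-jn rule on J1)
β1 stroke→J2  (J2: last free bond brings effort in)
β4 stroke→J3  (C1: C, integral causality)
β3 stroke→R1  (J3: bond 4 brought effort, rest push out)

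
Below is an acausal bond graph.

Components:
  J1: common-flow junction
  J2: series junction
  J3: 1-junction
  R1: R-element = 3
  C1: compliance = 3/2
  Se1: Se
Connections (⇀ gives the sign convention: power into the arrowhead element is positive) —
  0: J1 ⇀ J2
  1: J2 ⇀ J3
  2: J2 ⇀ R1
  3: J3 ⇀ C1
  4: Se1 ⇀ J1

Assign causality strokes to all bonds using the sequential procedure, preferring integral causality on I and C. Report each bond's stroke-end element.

β0 |J2
β1 |J2
β2 |R1
β3 |J3
β4 |J1

#4 stroke at J1  (source Se1 imposes e)
#0 stroke at J2  (only one flow-in slot at J1)
#3 stroke at J3  (C1: C, integral causality)
#1 stroke at J2  (J3: last free bond brings flow in)
#2 stroke at R1  (only one flow-in slot at J2)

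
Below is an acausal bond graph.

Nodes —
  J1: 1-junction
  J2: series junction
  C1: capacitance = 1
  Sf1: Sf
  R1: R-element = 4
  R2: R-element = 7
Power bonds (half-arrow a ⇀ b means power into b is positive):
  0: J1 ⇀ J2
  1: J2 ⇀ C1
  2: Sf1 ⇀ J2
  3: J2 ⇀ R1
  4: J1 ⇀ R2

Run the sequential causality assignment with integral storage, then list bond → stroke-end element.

β0 stroke→J2
β1 stroke→J2
β2 stroke→Sf1
β3 stroke→J2
β4 stroke→J1

bond 2 stroke at Sf1  (Sf1: flow source, stroke at near end)
bond 0 stroke at J2  (common-f at J2 fixed by 2)
bond 1 stroke at J2  (J2 flow already set via bond 2)
bond 3 stroke at J2  (1-jn J2 has f-setter on 2)
bond 4 stroke at J1  (common-f at J1 fixed by 0)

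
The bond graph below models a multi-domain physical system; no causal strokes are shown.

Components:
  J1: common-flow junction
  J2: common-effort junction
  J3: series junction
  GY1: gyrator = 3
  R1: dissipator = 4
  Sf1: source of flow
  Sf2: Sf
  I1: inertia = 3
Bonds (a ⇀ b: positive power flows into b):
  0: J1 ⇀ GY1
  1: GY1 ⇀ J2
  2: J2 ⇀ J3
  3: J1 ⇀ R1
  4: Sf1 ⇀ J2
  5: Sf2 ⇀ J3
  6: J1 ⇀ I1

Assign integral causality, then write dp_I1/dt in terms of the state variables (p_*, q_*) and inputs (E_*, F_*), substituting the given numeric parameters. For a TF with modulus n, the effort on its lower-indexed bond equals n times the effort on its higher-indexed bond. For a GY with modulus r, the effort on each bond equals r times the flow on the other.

b4 stroke at Sf1  (source Sf1 imposes f)
b5 stroke at Sf2  (Sf2: flow source, stroke at near end)
b2 stroke at J3  (J3 flow already set via bond 5)
b1 stroke at J2  (J2: last free bond brings effort in)
b0 stroke at J1  (through GY1, causality inverts; strokes same side of GY1)
b6 stroke at I1  (prefer integral on I1)
b3 stroke at J1  (common-f at J1 fixed by 6)

dp_I1/dt = 3*F_Sf1 - 3*F_Sf2 - 4*p_I1/3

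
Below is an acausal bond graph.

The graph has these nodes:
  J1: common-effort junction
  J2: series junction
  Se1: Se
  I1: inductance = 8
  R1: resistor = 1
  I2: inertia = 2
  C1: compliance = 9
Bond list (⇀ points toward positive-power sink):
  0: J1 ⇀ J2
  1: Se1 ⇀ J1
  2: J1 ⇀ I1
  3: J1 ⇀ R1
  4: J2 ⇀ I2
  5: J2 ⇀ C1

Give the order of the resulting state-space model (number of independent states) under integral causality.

#1 →J1  (source Se1 imposes e)
#0 →J2  (common-e at J1 fixed by 1)
#2 →I1  (J1 effort already set via bond 1)
#3 →R1  (0-jn J1 has e-setter on 1)
#4 →I2  (I2: I, integral causality)
#5 →J2  (J2 flow already set via bond 4)

3  (C1, I1, I2 all integral)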